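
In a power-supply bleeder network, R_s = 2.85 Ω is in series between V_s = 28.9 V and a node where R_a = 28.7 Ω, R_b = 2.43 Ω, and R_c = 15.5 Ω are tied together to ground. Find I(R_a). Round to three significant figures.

I ≈ 0.410 A

Combine the parallel branches: R_p = (1/28.7 + 1/2.43 + 1/15.5)⁻¹ = 1.957 Ω.
V_A = 28.9 × 1.957/4.807 = 11.77 V.
I(R_a) = V_A / R_a = 11.77/28.7 = 0.4100 A.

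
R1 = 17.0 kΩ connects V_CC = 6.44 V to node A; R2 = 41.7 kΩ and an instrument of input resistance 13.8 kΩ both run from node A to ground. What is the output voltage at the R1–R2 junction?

The load sits in parallel with R2, giving an effective lower resistance R2' = R2·R_L/(R2+R_L) = 10.37 kΩ.
Now apply the divider: V_out = 6.44 × 0.3789 = 2.440 V.
(Unloaded it would be 4.57 V; the load pulls it down.)

V_out ≈ 2.44 V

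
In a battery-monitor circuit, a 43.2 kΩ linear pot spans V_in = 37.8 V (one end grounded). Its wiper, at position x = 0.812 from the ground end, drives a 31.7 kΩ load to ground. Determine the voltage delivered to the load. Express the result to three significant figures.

The pot divides into 8.122 kΩ above the wiper and 35.08 kΩ below.
(x·R_p) ‖ R_L = 16.65 kΩ.
V_out = 37.8 × 16.65/(8.122 + 16.65) = 25.41 V.
(Unloaded: V_out = x·V_in = 30.7 V.)

V_out ≈ 25.4 V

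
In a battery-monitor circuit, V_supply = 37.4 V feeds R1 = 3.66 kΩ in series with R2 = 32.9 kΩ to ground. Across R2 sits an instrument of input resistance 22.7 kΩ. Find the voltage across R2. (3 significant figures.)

R2 ‖ R_L = (32.9 × 22.7)/(32.9 + 22.7) = 13.43 kΩ.
Then V_out = V_supply · R2'/(R1 + R2') = 37.4 × 13.43/17.09 = 29.39 V.

V_out ≈ 29.4 V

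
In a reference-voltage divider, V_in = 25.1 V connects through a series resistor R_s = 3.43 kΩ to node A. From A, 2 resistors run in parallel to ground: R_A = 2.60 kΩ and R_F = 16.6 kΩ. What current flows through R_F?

I ≈ 0.599 mA

Combine the parallel branches: R_p = (1/2.60 + 1/16.6)⁻¹ = 2.248 kΩ.
Node voltage V_A = V_in · R_p/(R_s + R_p) = 25.1 × 0.3959 = 9.937 V.
Branch current I = V_A/R_F = 9.937/16.6 = 0.5986 mA.
(Check via current divider: I_total = 4.421 mA; share G_k/ΣG = 0.1354 → same result.)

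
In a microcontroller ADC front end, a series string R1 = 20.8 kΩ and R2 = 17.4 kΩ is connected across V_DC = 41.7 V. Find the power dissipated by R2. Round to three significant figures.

P ≈ 20.7 mW

ΣR = 38.20 kΩ → I = 41.7/38.20 = 1.092 mA.
P = I²R = 1.192 × 17.4 = 20.73 mW.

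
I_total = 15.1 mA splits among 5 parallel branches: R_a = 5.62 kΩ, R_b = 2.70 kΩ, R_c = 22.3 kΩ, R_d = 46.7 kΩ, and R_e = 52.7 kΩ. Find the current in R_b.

I ≈ 8.83 mA

ΣG = 1/5.62 + 1/2.70 + 1/22.3 + 1/46.7 + 1/52.7 = 0.6335.
By the current-divider rule, I = I_total · G_k/ΣG = 15.1 × 0.5846 = 8.828 mA.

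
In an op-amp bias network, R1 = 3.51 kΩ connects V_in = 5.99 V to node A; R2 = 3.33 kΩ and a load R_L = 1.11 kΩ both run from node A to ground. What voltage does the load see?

R2 ‖ R_L = (3.33 × 1.11)/(3.33 + 1.11) = 0.8325 kΩ.
Then V_out = V_in · R2'/(R1 + R2') = 5.99 × 0.8325/4.342 = 1.148 V.
(Unloaded it would be 2.92 V; the load pulls it down.)

V_out ≈ 1.15 V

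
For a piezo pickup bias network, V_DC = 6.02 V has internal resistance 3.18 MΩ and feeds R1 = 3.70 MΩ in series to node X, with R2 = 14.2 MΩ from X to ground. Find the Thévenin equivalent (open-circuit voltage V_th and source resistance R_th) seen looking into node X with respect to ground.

V_th ≈ 4.06 V, R_th ≈ 4.63 MΩ

R1' = 3.18 + 3.70 = 6.880 MΩ (source resistance + R1).
With X open, the divider is unloaded: V_th = 6.02 × 14.2/21.08 = 4.055 V.
Zeroing V_DC shorts the top of R1' to ground, so R_th = R1' ‖ R2 = 4.635 MΩ.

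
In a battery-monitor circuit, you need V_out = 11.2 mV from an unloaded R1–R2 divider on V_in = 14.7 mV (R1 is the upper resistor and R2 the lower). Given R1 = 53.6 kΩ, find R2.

V_out/V_in = R2/(R1+R2) = 0.7619.
So R2 = R1 · V_out/(V_in − V_out) = 53.6 × 11.2/(14.7 − 11.2) = 53.6 × 3.200 = 171.5 kΩ.

R2 ≈ 172 kΩ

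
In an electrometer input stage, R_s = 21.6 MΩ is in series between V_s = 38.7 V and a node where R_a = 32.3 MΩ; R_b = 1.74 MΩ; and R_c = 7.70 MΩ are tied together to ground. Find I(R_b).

I ≈ 1.32 µA

Equivalent of the parallel group: R_p = 1.360 MΩ.
Node voltage V_A = V_s · R_p/(R_s + R_p) = 38.7 × 0.05921 = 2.292 V.
I(R_b) = V_A / R_b = 2.292/1.74 = 1.317 µA.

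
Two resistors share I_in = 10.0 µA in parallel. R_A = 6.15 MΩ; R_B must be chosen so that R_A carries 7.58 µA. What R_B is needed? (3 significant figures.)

R_B ≈ 19.3 MΩ

In a two-way split, I_A/I_in = R_B/(R_A + R_B).
7.58/10.0 = R_B/(R_A + R_B) → R_B = R_A · (0.7580)/(1 − 0.7580) = 6.15 × 3.132 = 19.26 MΩ.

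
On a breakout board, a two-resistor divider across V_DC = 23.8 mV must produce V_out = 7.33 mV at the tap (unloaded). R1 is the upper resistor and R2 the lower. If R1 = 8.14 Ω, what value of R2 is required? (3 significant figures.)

The divider ratio is R2/(R1+R2) = 7.33/23.8 = 0.3080.
R2 = R1 · 0.3080/(1 − 0.3080) = 3.623 Ω.

R2 ≈ 3.62 Ω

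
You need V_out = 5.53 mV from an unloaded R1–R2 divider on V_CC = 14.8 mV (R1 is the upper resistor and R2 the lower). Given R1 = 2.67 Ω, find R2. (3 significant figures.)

R2 ≈ 1.59 Ω

V_out/V_CC = R2/(R1+R2) = 0.3736.
So R2 = R1 · V_out/(V_CC − V_out) = 2.67 × 5.53/(14.8 − 5.53) = 2.67 × 0.5965 = 1.593 Ω.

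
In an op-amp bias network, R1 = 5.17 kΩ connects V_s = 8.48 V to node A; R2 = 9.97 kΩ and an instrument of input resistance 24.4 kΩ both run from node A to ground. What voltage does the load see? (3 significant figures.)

V_out ≈ 4.90 V

First combine the lower leg with the load: R2 ‖ R_L = 7.078 kΩ.
Then V_out = V_s · R2'/(R1 + R2') = 8.48 × 7.078/12.25 = 4.900 V.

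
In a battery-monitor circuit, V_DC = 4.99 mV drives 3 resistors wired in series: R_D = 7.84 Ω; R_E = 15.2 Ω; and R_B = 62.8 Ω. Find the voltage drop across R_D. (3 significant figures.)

ΣR = 7.84 + 15.2 + 62.8 = 85.84 Ω.
Voltage divider: V = V_DC · (7.840 / 85.84) = 4.99 × 0.09133 = 0.4558 mV.

V ≈ 0.456 mV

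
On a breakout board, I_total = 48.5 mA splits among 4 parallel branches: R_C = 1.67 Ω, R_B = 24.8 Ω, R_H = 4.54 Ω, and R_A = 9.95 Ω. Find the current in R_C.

Total conductance ΣG = 1/1.67 + 1/24.8 + 1/4.54 + 1/9.95 = 0.9599 (units of 1/Ω).
Current divider: I(R_C) = I_total · G_k/ΣG = 48.5 × (0.5988/0.9599) = 48.5 × 0.6238 = 30.26 mA.

I ≈ 30.3 mA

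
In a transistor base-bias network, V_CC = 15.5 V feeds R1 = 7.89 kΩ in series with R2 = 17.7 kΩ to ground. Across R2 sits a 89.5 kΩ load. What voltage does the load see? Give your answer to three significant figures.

V_out ≈ 10.1 V

First combine the lower leg with the load: R2 ‖ R_L = 14.78 kΩ.
Then V_out = V_CC · R2'/(R1 + R2') = 15.5 × 14.78/22.67 = 10.10 V.
(Unloaded it would be 10.7 V; the load pulls it down.)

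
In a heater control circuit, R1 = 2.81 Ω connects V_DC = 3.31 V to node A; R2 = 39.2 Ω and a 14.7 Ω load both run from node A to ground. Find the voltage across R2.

First combine the lower leg with the load: R2 ‖ R_L = 10.69 Ω.
Voltage divider with the loaded lower leg: V_out = 3.31 × 10.69/(2.81 + 10.69) = 3.31 × 0.7919 = 2.621 V.

V_out ≈ 2.62 V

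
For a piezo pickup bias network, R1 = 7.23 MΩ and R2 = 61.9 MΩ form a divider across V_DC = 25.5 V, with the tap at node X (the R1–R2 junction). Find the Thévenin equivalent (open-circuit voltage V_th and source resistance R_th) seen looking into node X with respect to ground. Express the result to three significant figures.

V_th is the unloaded tap voltage: V_DC · R2/(R1+R2) = 25.5 × 0.8954 = 22.83 V.
Zeroing V_DC shorts the top of R1 to ground, so R_th = R1 ‖ R2 = 6.474 MΩ.

V_th ≈ 22.8 V, R_th ≈ 6.47 MΩ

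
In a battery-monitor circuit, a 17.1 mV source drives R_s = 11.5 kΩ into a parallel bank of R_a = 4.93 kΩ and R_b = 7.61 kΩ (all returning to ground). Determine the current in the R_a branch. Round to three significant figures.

Parallel bank: R_p = 1/(1/4.93 + 1/7.61) = 2.992 kΩ.
V_A = 17.1 × 2.992/14.49 = 3.530 mV.
I(R_a) = V_A / R_a = 3.530/4.93 = 0.7161 µA.

I ≈ 0.716 µA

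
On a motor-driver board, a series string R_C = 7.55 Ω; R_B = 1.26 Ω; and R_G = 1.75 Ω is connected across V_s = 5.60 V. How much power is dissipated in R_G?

Series current I = V_s/ΣR = 5.60/10.56 = 0.5303 A.
V(R_G) = I·R = 0.9280 V; P = V·I = 0.9280 × 0.5303 = 0.4921 W.

P ≈ 0.492 W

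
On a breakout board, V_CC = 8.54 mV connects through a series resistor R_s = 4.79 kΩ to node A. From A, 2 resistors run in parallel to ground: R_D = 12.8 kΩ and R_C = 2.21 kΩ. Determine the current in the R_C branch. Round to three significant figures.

I ≈ 1.09 µA

Parallel bank: R_p = 1/(1/12.8 + 1/2.21) = 1.885 kΩ.
Node voltage V_A = V_CC · R_p/(R_s + R_p) = 8.54 × 0.2824 = 2.411 mV.
Branch current I = V_A/R_C = 2.411/2.21 = 1.091 µA.
(Equivalently: I_total = 1.279 µA, then current-divider fraction G_k/ΣG = 0.8528.)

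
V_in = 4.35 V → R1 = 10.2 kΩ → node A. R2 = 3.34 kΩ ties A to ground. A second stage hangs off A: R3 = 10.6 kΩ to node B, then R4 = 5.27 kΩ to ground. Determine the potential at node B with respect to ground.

V_B ≈ 0.308 V

The second stage (R3 + R4 = 15.87 kΩ) loads node A in parallel with R2.
R2 ‖ (R3+R4) = 2.759 kΩ.
First divider: V_A = V_in · 2.759/(10.2 + 2.759) = 0.9262 V.
Then the unloaded second divider: V_B = V_A × R4/(R3+R4) = 0.9262 × 0.3321 = 0.3076 V.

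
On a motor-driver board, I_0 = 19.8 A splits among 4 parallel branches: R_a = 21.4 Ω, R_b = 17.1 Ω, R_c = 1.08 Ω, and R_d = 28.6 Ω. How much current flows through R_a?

Total conductance ΣG = 1/21.4 + 1/17.1 + 1/1.08 + 1/28.6 = 1.066 (units of 1/Ω).
R_a takes the fraction G_k/ΣG = 0.04673/1.066 = 0.04383, so I = 19.8 × 0.04383 = 0.8679 A.

I ≈ 0.868 A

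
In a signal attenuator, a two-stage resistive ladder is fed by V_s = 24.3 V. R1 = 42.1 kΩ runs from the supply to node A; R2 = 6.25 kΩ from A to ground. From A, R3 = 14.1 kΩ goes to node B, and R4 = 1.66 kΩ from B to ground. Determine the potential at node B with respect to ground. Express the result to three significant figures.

Looking into the second stage from A: R3 + R4 = 15.76 kΩ appears in parallel with R2.
Effective lower resistance at A: R2 ‖ 15.76 = 4.475 kΩ.
First divider: V_A = V_s · 4.475/(42.1 + 4.475) = 2.335 V.
V_B = V_A × 0.1053 = 0.2459 V.

V_B ≈ 0.246 V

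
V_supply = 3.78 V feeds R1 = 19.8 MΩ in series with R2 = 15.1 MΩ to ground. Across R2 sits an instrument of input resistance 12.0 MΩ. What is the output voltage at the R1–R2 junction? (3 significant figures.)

R2 ‖ R_L = (15.1 × 12.0)/(15.1 + 12.0) = 6.686 MΩ.
Now apply the divider: V_out = 3.78 × 0.2524 = 0.9542 V.
(Unloaded it would be 1.64 V; the load pulls it down.)

V_out ≈ 0.954 V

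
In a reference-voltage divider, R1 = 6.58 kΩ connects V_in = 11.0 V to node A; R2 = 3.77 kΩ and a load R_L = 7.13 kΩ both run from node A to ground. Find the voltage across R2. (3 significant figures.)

R2 ‖ R_L = (3.77 × 7.13)/(3.77 + 7.13) = 2.466 kΩ.
Voltage divider with the loaded lower leg: V_out = 11.0 × 2.466/(6.58 + 2.466) = 11.0 × 0.2726 = 2.999 V.
(Unloaded it would be 4.01 V; the load pulls it down.)

V_out ≈ 3.00 V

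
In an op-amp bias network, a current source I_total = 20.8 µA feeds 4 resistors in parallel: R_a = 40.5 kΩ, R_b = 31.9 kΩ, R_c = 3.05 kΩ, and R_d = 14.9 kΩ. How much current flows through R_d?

I ≈ 3.10 µA

ΣG = 1/40.5 + 1/31.9 + 1/3.05 + 1/14.9 = 0.4510.
R_d takes the fraction G_k/ΣG = 0.06711/0.4510 = 0.1488, so I = 20.8 × 0.1488 = 3.095 µA.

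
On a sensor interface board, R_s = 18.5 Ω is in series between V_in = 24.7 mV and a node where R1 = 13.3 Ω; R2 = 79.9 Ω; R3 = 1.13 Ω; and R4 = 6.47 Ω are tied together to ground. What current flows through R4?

Combine the parallel branches: R_p = (1/13.3 + 1/79.9 + 1/1.13 + 1/6.47)⁻¹ = 0.8871 Ω.
Node voltage V_A = V_in · R_p/(R_s + R_p) = 24.7 × 0.04576 = 1.130 mV.
I(R4) = V_A / R4 = 1.130/6.47 = 0.1747 mA.

I ≈ 0.175 mA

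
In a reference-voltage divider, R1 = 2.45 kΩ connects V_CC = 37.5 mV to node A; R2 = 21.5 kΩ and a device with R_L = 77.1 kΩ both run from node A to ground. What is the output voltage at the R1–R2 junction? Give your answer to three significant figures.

The load sits in parallel with R2, giving an effective lower resistance R2' = R2·R_L/(R2+R_L) = 16.81 kΩ.
Now apply the divider: V_out = 37.5 × 0.8728 = 32.73 mV.
(Unloaded it would be 33.7 mV; the load pulls it down.)

V_out ≈ 32.7 mV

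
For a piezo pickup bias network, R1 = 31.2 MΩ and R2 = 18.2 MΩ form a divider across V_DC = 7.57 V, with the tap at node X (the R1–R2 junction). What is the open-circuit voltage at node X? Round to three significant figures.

With X open, the divider is unloaded: V_th = 7.57 × 18.2/49.40 = 2.789 V.

V_th ≈ 2.79 V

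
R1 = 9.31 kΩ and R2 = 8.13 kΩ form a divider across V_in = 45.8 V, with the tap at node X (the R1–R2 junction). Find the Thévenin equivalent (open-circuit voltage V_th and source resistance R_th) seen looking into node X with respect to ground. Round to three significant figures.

V_th is the unloaded tap voltage: V_in · R2/(R1+R2) = 45.8 × 0.4662 = 21.35 V.
Looking into X with the source shorted: R_th = R1·R2/(R1+R2) = 9.310 × 8.13/17.44 = 4.340 kΩ.

V_th ≈ 21.4 V, R_th ≈ 4.34 kΩ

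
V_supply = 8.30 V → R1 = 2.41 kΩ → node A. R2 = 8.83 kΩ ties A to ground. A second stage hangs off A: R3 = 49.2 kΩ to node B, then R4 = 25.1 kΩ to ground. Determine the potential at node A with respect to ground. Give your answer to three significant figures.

V_A ≈ 6.36 V

Node A sees R2 in parallel with the series input of stage 2, R3 + R4 = 74.30 kΩ.
Effective lower resistance at A: R2 ‖ 74.30 = 7.892 kΩ.
First divider: V_A = V_supply · 7.892/(2.41 + 7.892) = 6.358 V.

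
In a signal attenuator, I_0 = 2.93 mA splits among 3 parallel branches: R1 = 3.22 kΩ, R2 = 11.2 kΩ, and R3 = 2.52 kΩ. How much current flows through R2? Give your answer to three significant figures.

Conductances: ΣG = 1/3.22 + 1/11.2 + 1/2.52 = 0.7967 (1/kΩ).
R2 takes the fraction G_k/ΣG = 0.08929/0.7967 = 0.1121, so I = 2.93 × 0.1121 = 0.3284 mA.

I ≈ 0.328 mA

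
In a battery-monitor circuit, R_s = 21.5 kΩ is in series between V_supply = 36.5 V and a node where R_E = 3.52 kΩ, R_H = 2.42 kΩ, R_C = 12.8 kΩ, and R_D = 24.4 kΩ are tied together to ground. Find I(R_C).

I ≈ 0.154 mA

Equivalent of the parallel group: R_p = 1.225 kΩ.
V_A by voltage divider: V_A = 36.5 × 1.225/(21.5 + 1.225) = 1.967 V.
Branch current I = V_A/R_C = 1.967/12.8 = 0.1537 mA.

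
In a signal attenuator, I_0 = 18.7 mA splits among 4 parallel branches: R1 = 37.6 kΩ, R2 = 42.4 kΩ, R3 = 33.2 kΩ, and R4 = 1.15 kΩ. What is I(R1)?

Conductances: ΣG = 1/37.6 + 1/42.4 + 1/33.2 + 1/1.15 = 0.9499 (1/kΩ).
Current divider: I(R1) = I_0 · G_k/ΣG = 18.7 × (0.02660/0.9499) = 18.7 × 0.02800 = 0.5236 mA.

I ≈ 0.524 mA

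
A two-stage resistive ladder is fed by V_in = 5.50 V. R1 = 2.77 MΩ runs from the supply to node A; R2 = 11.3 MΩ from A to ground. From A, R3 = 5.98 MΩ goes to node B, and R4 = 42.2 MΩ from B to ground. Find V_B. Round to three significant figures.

V_B ≈ 3.70 V

Looking into the second stage from A: R3 + R4 = 48.18 MΩ appears in parallel with R2.
R2 ‖ (R3+R4) = 9.153 MΩ.
First divider: V_A = V_in · 9.153/(2.77 + 9.153) = 4.222 V.
Then the unloaded second divider: V_B = V_A × R4/(R3+R4) = 4.222 × 0.8759 = 3.698 V.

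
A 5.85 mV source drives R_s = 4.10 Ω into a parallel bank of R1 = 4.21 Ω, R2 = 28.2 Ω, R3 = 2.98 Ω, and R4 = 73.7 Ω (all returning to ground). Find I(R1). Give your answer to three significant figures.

I ≈ 0.391 mA

Equivalent of the parallel group: R_p = 1.607 Ω.
V_A by voltage divider: V_A = 5.85 × 1.607/(4.10 + 1.607) = 1.648 mV.
I(R1) = V_A / R1 = 1.648/4.21 = 0.3913 mA.
(Check via current divider: I_total = 1.025 mA; share G_k/ΣG = 0.3818 → same result.)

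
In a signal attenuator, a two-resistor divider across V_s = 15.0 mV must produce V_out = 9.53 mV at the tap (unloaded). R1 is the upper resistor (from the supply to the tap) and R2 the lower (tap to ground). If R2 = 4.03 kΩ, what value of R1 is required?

R1 ≈ 2.31 kΩ

V_out/V_s = R2/(R1+R2) = 0.6353.
R1 = R2·(1/k − 1) = 4.03 × 0.5740 = 2.313 kΩ.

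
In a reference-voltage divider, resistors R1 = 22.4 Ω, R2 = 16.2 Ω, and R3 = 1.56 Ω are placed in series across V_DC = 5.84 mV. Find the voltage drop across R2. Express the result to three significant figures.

V ≈ 2.36 mV

Total series resistance ΣR = 22.4 + 16.2 + 1.56 = 40.16 Ω.
Voltage divider: V = V_DC · (16.20 / 40.16) = 5.84 × 0.4034 = 2.356 mV.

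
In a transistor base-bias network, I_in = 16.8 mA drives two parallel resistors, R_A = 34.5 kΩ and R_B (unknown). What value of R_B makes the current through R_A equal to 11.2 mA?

R_B ≈ 69.0 kΩ

The fraction through R_A equals R_B/(R_A+R_B).
11.2/16.8 = R_B/(R_A + R_B) → R_B = R_A · (0.6667)/(1 − 0.6667) = 34.5 × 2.000 = 69.00 kΩ.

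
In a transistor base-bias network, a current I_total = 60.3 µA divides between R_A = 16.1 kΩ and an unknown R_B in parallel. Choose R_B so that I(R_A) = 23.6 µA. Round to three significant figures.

Two-branch current divider: I_A = I_total · R_B/(R_A + R_B).
With f = 0.3914, R_B = R_A · f/(1−f) = 16.1 × 0.6431 = 10.35 kΩ.

R_B ≈ 10.4 kΩ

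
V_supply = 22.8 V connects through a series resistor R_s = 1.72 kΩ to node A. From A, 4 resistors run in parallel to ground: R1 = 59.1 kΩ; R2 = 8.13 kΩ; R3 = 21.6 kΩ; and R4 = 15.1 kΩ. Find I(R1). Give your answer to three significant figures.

I ≈ 0.269 mA

Equivalent of the parallel group: R_p = 3.961 kΩ.
V_A by voltage divider: V_A = 22.8 × 3.961/(1.72 + 3.961) = 15.90 V.
I(R1) = V_A / R1 = 15.90/59.1 = 0.2690 mA.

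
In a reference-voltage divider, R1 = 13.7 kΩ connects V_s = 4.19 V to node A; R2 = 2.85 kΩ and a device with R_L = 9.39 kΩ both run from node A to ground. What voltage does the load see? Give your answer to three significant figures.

V_out ≈ 0.577 V

R2 ‖ R_L = (2.85 × 9.39)/(2.85 + 9.39) = 2.186 kΩ.
Voltage divider with the loaded lower leg: V_out = 4.19 × 2.186/(13.7 + 2.186) = 4.19 × 0.1376 = 0.5767 V.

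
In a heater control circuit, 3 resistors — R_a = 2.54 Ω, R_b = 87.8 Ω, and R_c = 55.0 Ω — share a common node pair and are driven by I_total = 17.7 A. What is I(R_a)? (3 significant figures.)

I ≈ 16.5 A

ΣG = 1/2.54 + 1/87.8 + 1/55.0 = 0.4233.
Current divider: I(R_a) = I_total · G_k/ΣG = 17.7 × (0.3937/0.4233) = 17.7 × 0.9301 = 16.46 A.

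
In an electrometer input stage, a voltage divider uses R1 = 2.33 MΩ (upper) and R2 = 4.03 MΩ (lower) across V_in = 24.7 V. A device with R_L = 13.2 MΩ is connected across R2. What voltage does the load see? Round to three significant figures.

V_out ≈ 14.1 V

R2 ‖ R_L = (4.03 × 13.2)/(4.03 + 13.2) = 3.087 MΩ.
Then V_out = V_in · R2'/(R1 + R2') = 24.7 × 3.087/5.417 = 14.08 V.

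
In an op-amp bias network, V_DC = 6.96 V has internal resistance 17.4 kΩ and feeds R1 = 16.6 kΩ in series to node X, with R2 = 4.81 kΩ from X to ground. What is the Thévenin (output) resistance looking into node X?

R_th ≈ 4.21 kΩ

R1' = 17.4 + 16.6 = 34.00 kΩ (source resistance + R1).
Looking into X with the source shorted: R_th = R1'·R2/(R1'+R2) = 34.00 × 4.81/38.81 = 4.214 kΩ.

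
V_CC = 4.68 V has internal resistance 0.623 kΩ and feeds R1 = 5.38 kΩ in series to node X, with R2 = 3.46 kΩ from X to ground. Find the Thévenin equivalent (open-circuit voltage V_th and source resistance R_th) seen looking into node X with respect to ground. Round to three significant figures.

R1' = 0.623 + 5.38 = 6.003 kΩ (source resistance + R1).
V_th is the unloaded tap voltage: V_CC · R2/(R1'+R2) = 4.68 × 0.3656 = 1.711 V.
With V_CC suppressed (replaced by a short), R_th = R1' ‖ R2 = (6.003 × 3.46)/(6.003 + 3.46) = 2.195 kΩ.

V_th ≈ 1.71 V, R_th ≈ 2.19 kΩ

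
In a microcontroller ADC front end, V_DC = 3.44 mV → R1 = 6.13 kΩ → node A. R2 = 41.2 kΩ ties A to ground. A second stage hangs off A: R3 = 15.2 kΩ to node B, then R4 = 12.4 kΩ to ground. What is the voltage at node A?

V_A ≈ 2.51 mV

Looking into the second stage from A: R3 + R4 = 27.60 kΩ appears in parallel with R2.
Effective lower resistance at A: R2 ‖ 27.60 = 16.53 kΩ.
First divider: V_A = V_DC · 16.53/(6.13 + 16.53) = 2.509 mV.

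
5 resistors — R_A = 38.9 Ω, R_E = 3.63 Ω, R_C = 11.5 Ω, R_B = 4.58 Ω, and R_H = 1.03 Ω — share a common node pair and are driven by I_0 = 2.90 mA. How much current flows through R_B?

I ≈ 0.401 mA

ΣG = 1/38.9 + 1/3.63 + 1/11.5 + 1/4.58 + 1/1.03 = 1.577.
R_B takes the fraction G_k/ΣG = 0.2183/1.577 = 0.1384, so I = 2.90 × 0.1384 = 0.4014 mA.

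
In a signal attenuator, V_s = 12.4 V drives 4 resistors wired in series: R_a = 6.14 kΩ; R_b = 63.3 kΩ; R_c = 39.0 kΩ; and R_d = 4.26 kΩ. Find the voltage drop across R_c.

ΣR = 6.14 + 63.3 + 39.0 + 4.26 = 112.7 kΩ.
V = V_s · R/ΣR = 12.4 × 0.3461 = 4.291 V.

V ≈ 4.29 V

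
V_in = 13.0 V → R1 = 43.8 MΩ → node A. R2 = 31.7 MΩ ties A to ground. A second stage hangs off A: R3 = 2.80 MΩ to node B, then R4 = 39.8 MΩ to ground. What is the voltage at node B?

V_B ≈ 3.56 V

Looking into the second stage from A: R3 + R4 = 42.60 MΩ appears in parallel with R2.
R2 ‖ (R3+R4) = 18.18 MΩ.
First divider: V_A = V_in · 18.18/(43.8 + 18.18) = 3.812 V.
V_B = V_A × 0.9343 = 3.562 V.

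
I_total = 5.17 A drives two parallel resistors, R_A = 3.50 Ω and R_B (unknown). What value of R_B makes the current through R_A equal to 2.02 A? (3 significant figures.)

The fraction through R_A equals R_B/(R_A+R_B).
With f = 0.3907, R_B = R_A · f/(1−f) = 3.50 × 0.6413 = 2.244 Ω.

R_B ≈ 2.24 Ω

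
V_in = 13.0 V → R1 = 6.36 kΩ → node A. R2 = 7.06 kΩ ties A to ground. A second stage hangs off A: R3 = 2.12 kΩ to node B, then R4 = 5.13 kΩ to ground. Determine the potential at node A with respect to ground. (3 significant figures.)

V_A ≈ 4.68 V

Node A sees R2 in parallel with the series input of stage 2, R3 + R4 = 7.250 kΩ.
R2 ‖ (R3+R4) = 3.577 kΩ.
V_A = 13.0 × 3.577/(6.36 + 3.577) = 4.679 V.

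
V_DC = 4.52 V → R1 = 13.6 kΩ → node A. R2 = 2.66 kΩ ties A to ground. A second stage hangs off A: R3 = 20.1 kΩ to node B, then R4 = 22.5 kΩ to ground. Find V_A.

The second stage (R3 + R4 = 42.60 kΩ) loads node A in parallel with R2.
R2 ‖ (R3+R4) = 2.504 kΩ.
So V_A = 4.52 × 0.1555 = 0.7027 V.

V_A ≈ 0.703 V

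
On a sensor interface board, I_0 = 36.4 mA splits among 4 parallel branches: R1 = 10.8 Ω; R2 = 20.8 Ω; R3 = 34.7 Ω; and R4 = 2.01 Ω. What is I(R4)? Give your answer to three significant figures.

I ≈ 27.2 mA

Conductances: ΣG = 1/10.8 + 1/20.8 + 1/34.7 + 1/2.01 = 0.6670 (1/Ω).
Current divider: I(R4) = I_0 · G_k/ΣG = 36.4 × (0.4975/0.6670) = 36.4 × 0.7459 = 27.15 mA.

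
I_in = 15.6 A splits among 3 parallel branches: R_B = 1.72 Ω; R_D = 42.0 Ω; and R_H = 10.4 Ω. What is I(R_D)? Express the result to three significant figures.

Total conductance ΣG = 1/1.72 + 1/42.0 + 1/10.4 = 0.7014 (units of 1/Ω).
R_D takes the fraction G_k/ΣG = 0.02381/0.7014 = 0.03395, so I = 15.6 × 0.03395 = 0.5296 A.

I ≈ 0.530 A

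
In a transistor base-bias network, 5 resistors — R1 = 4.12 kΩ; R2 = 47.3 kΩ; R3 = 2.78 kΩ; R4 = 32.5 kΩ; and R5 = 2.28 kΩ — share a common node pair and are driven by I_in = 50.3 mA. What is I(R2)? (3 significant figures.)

ΣG = 1/4.12 + 1/47.3 + 1/2.78 + 1/32.5 + 1/2.28 = 1.093.
By the current-divider rule, I = I_in · G_k/ΣG = 50.3 × 0.01934 = 0.9730 mA.

I ≈ 0.973 mA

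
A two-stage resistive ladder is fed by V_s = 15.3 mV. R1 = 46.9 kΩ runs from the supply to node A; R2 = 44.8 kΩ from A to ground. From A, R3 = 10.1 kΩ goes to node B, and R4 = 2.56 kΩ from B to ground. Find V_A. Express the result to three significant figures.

The second stage (R3 + R4 = 12.66 kΩ) loads node A in parallel with R2.
Effective lower resistance at A: R2 ‖ 12.66 = 9.871 kΩ.
First divider: V_A = V_s · 9.871/(46.9 + 9.871) = 2.660 mV.

V_A ≈ 2.66 mV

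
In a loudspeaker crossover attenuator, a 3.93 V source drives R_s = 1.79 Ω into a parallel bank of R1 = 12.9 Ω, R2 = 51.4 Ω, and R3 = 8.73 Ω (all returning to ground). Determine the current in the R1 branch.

I ≈ 0.221 A

Combine the parallel branches: R_p = (1/12.9 + 1/51.4 + 1/8.73)⁻¹ = 4.728 Ω.
V_A by voltage divider: V_A = 3.93 × 4.728/(1.79 + 4.728) = 2.851 V.
Branch current I = V_A/R1 = 2.851/12.9 = 0.2210 A.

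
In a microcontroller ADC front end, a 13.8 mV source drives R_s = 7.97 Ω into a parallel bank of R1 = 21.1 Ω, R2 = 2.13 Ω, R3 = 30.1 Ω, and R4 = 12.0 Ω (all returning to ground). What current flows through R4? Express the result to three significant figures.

I ≈ 0.190 mA

Parallel bank: R_p = 1/(1/21.1 + 1/2.13 + 1/30.1 + 1/12.0) = 1.579 Ω.
V_A = 13.8 × 1.579/9.549 = 2.282 mV.
Branch current I = V_A/R4 = 2.282/12.0 = 0.1901 mA.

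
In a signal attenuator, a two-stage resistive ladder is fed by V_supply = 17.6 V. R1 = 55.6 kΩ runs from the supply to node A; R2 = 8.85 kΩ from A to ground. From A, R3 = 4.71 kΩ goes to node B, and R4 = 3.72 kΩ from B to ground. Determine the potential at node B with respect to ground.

V_B ≈ 0.560 V

The second stage (R3 + R4 = 8.430 kΩ) loads node A in parallel with R2.
Effective lower resistance at A: R2 ‖ 8.430 = 4.317 kΩ.
V_A = 17.6 × 4.317/(55.6 + 4.317) = 1.268 V.
V_B = V_A × 0.4413 = 0.5596 V.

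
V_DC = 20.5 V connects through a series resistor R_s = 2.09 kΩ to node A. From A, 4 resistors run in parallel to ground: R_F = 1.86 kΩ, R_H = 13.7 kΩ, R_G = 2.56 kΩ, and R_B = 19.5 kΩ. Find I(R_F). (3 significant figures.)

Equivalent of the parallel group: R_p = 0.9501 kΩ.
V_A by voltage divider: V_A = 20.5 × 0.9501/(2.09 + 0.9501) = 6.407 V.
Branch current I = V_A/R_F = 6.407/1.86 = 3.444 mA.

I ≈ 3.44 mA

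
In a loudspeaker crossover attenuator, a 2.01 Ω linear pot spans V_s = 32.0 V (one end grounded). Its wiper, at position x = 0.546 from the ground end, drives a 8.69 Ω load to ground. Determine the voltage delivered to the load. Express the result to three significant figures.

The pot divides into 0.9125 Ω above the wiper and 1.097 Ω below.
(x·R_p) ‖ R_L = 0.9744 Ω.
V_out = 32.0 × 0.9744/(0.9125 + 0.9744) = 16.52 V.

V_out ≈ 16.5 V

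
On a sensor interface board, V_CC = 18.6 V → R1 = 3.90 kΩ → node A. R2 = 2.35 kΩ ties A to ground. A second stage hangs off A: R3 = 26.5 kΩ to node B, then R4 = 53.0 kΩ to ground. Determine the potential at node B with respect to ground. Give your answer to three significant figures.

V_B ≈ 4.58 V

Node A sees R2 in parallel with the series input of stage 2, R3 + R4 = 79.50 kΩ.
Effective lower resistance at A: R2 ‖ 79.50 = 2.283 kΩ.
So V_A = 18.6 × 0.3692 = 6.867 V.
Then the unloaded second divider: V_B = V_A × R4/(R3+R4) = 6.867 × 0.6667 = 4.578 V.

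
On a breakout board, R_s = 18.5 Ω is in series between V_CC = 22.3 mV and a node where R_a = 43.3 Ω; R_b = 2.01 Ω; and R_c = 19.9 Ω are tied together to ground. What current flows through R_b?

Combine the parallel branches: R_p = (1/43.3 + 1/2.01 + 1/19.9)⁻¹ = 1.752 Ω.
V_A by voltage divider: V_A = 22.3 × 1.752/(18.5 + 1.752) = 1.929 mV.
Branch current I = V_A/R_b = 1.929/2.01 = 0.9597 mA.

I ≈ 0.960 mA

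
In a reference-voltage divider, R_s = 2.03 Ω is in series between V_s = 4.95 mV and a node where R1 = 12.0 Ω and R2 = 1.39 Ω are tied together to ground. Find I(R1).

I ≈ 0.157 mA

Parallel bank: R_p = 1/(1/12.0 + 1/1.39) = 1.246 Ω.
V_A = 4.95 × 1.246/3.276 = 1.882 mV.
I(R1) = V_A / R1 = 1.882/12.0 = 0.1569 mA.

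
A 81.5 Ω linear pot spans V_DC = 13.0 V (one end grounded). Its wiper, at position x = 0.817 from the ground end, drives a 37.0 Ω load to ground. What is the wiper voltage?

Lower segment x·R_p = 66.59 Ω; upper segment (1−x)·R_p = 14.91 Ω.
Lower segment in parallel with the load: 66.59 ‖ 37.0 = 23.78 Ω.
Loaded-divider output: V_out = 13.0 × 0.6146 = 7.990 V.

V_out ≈ 7.99 V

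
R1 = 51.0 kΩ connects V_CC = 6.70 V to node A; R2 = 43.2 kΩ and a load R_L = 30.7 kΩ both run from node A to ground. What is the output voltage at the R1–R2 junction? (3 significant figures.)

V_out ≈ 1.74 V

First combine the lower leg with the load: R2 ‖ R_L = 17.95 kΩ.
Voltage divider with the loaded lower leg: V_out = 6.70 × 17.95/(51.0 + 17.95) = 6.70 × 0.2603 = 1.744 V.
(Unloaded it would be 3.07 V; the load pulls it down.)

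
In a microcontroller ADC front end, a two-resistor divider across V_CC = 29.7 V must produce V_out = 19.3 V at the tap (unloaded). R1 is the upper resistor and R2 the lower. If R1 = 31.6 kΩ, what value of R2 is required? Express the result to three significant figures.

The divider ratio is R2/(R1+R2) = 19.3/29.7 = 0.6498.
R2 = R1 · 0.6498/(1 − 0.6498) = 58.64 kΩ.

R2 ≈ 58.6 kΩ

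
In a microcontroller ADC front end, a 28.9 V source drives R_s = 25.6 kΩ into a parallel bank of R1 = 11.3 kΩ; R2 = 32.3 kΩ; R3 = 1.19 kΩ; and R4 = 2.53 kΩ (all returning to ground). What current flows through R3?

Equivalent of the parallel group: R_p = 0.7380 kΩ.
V_A by voltage divider: V_A = 28.9 × 0.7380/(25.6 + 0.7380) = 0.8098 V.
I(R3) = V_A / R3 = 0.8098/1.19 = 0.6805 mA.

I ≈ 0.680 mA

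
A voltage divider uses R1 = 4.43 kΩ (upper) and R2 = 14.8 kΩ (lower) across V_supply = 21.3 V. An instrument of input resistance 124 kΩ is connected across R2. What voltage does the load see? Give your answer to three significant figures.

V_out ≈ 16.0 V

R2 ‖ R_L = (14.8 × 124)/(14.8 + 124) = 13.22 kΩ.
Now apply the divider: V_out = 21.3 × 0.7490 = 15.95 V.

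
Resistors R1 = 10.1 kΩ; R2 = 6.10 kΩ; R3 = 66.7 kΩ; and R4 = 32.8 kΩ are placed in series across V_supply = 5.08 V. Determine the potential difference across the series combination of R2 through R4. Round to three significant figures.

V ≈ 4.64 V

Total series resistance ΣR = 10.1 + 6.10 + 66.7 + 32.8 = 115.7 kΩ.
R_{R2..R4} = 6.10 + 66.7 + 32.8 = 105.6 kΩ.
V = V_supply · R/ΣR = 5.08 × 0.9127 = 4.637 V.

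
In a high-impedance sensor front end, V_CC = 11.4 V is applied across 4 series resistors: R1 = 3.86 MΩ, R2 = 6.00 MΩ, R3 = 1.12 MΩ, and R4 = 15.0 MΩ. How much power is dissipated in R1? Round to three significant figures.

Series current I = V_CC/ΣR = 11.4/25.98 = 0.4388 µA.
V(R1) = I·R = 1.694 V; P = V·I = 1.694 × 0.4388 = 0.7432 µW.

P ≈ 0.743 µW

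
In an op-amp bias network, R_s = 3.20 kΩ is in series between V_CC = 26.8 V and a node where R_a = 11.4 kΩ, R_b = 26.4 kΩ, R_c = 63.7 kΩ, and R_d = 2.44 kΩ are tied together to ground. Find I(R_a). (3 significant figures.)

Equivalent of the parallel group: R_p = 1.814 kΩ.
V_A = 26.8 × 1.814/5.014 = 9.697 V.
I(R_a) = V_A / R_a = 9.697/11.4 = 0.8506 mA.
(Equivalently: I_total = 5.345 mA, then current-divider fraction G_k/ΣG = 0.1592.)

I ≈ 0.851 mA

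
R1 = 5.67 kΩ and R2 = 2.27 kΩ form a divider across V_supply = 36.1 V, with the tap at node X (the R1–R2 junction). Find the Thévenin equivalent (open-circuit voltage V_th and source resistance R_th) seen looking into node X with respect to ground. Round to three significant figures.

V_th ≈ 10.3 V, R_th ≈ 1.62 kΩ

With X open, the divider is unloaded: V_th = 36.1 × 2.27/7.940 = 10.32 V.
Zeroing V_supply shorts the top of R1 to ground, so R_th = R1 ‖ R2 = 1.621 kΩ.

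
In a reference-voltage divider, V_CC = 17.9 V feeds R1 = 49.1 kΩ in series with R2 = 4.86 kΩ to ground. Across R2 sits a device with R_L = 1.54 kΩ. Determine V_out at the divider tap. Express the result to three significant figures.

V_out ≈ 0.416 V

First combine the lower leg with the load: R2 ‖ R_L = 1.169 kΩ.
Voltage divider with the loaded lower leg: V_out = 17.9 × 1.169/(49.1 + 1.169) = 17.9 × 0.02326 = 0.4164 V.
(Unloaded it would be 1.61 V; the load pulls it down.)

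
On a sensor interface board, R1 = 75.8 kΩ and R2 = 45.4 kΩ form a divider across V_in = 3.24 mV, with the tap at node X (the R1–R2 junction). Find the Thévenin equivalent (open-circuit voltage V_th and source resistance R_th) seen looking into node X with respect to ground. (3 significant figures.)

With X open, the divider is unloaded: V_th = 3.24 × 45.4/121.2 = 1.214 mV.
Looking into X with the source shorted: R_th = R1·R2/(R1+R2) = 75.80 × 45.4/121.2 = 28.39 kΩ.

V_th ≈ 1.21 mV, R_th ≈ 28.4 kΩ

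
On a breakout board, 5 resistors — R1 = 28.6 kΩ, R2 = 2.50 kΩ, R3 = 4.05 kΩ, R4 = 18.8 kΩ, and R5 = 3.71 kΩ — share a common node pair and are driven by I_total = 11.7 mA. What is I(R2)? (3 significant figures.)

I ≈ 4.66 mA

Total conductance ΣG = 1/28.6 + 1/2.50 + 1/4.05 + 1/18.8 + 1/3.71 = 1.005 (units of 1/kΩ).
Current divider: I(R2) = I_total · G_k/ΣG = 11.7 × (0.4000/1.005) = 11.7 × 0.3982 = 4.659 mA.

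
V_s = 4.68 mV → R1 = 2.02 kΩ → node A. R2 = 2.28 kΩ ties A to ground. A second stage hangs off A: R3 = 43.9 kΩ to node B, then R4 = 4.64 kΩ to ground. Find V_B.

The second stage (R3 + R4 = 48.54 kΩ) loads node A in parallel with R2.
Effective lower resistance at A: R2 ‖ 48.54 = 2.178 kΩ.
So V_A = 4.68 × 0.5188 = 2.428 mV.
Stage 2 is unloaded, so V_B = V_A · R4/(R3+R4) = 2.428 × 4.64/48.54 = 0.2321 mV.

V_B ≈ 0.232 mV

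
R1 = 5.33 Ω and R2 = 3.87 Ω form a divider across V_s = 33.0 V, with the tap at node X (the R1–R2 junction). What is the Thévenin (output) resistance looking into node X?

R_th ≈ 2.24 Ω

With V_s suppressed (replaced by a short), R_th = R1 ‖ R2 = (5.330 × 3.87)/(5.330 + 3.87) = 2.242 Ω.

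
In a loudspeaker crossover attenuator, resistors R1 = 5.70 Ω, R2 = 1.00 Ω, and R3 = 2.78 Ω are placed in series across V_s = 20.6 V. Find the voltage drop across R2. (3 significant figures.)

V ≈ 2.17 V

Total series resistance ΣR = 5.70 + 1.00 + 2.78 = 9.480 Ω.
V = V_s · R/ΣR = 20.6 × 0.1055 = 2.173 V.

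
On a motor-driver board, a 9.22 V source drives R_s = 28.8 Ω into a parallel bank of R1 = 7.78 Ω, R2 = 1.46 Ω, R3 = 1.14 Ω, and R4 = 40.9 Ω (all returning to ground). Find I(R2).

Equivalent of the parallel group: R_p = 0.5831 Ω.
V_A by voltage divider: V_A = 9.22 × 0.5831/(28.8 + 0.5831) = 0.1830 V.
Branch current I = V_A/R2 = 0.1830/1.46 = 0.1253 A.

I ≈ 0.125 A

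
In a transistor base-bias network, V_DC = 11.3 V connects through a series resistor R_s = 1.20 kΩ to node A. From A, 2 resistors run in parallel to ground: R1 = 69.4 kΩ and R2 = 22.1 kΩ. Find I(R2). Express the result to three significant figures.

Parallel bank: R_p = 1/(1/69.4 + 1/22.1) = 16.76 kΩ.
V_A by voltage divider: V_A = 11.3 × 16.76/(1.20 + 16.76) = 10.55 V.
I(R2) = V_A / R2 = 10.55/22.1 = 0.4772 mA.

I ≈ 0.477 mA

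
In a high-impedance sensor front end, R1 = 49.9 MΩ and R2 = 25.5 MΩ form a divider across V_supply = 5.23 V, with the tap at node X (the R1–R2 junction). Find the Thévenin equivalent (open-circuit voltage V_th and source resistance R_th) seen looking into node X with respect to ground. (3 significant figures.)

V_th ≈ 1.77 V, R_th ≈ 16.9 MΩ

With X open, the divider is unloaded: V_th = 5.23 × 25.5/75.40 = 1.769 V.
Looking into X with the source shorted: R_th = R1·R2/(R1+R2) = 49.90 × 25.5/75.40 = 16.88 MΩ.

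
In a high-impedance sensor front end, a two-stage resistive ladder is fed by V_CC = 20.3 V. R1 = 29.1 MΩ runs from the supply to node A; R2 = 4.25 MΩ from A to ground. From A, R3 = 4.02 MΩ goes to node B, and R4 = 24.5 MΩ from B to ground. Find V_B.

Node A sees R2 in parallel with the series input of stage 2, R3 + R4 = 28.52 MΩ.
R2 ‖ (R3+R4) = 3.699 MΩ.
So V_A = 20.3 × 0.1128 = 2.289 V.
Stage 2 is unloaded, so V_B = V_A · R4/(R3+R4) = 2.289 × 24.5/28.52 = 1.967 V.

V_B ≈ 1.97 V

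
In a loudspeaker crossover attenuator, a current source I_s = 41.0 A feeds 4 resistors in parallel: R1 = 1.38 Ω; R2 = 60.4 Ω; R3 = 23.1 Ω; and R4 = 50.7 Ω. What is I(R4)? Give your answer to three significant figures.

Total conductance ΣG = 1/1.38 + 1/60.4 + 1/23.1 + 1/50.7 = 0.8042 (units of 1/Ω).
Current divider: I(R4) = I_s · G_k/ΣG = 41.0 × (0.01972/0.8042) = 41.0 × 0.02453 = 1.006 A.

I ≈ 1.01 A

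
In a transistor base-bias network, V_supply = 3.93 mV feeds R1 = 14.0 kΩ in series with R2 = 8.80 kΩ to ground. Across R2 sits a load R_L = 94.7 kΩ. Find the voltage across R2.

V_out ≈ 1.43 mV

R2 ‖ R_L = (8.80 × 94.7)/(8.80 + 94.7) = 8.052 kΩ.
Then V_out = V_supply · R2'/(R1 + R2') = 3.93 × 8.052/22.05 = 1.435 mV.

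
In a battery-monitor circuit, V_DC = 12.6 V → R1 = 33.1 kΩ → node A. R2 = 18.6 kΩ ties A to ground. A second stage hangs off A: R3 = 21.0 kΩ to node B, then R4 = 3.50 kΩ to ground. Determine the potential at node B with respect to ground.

Looking into the second stage from A: R3 + R4 = 24.50 kΩ appears in parallel with R2.
Effective lower resistance at A: R2 ‖ 24.50 = 10.57 kΩ.
So V_A = 12.6 × 0.2421 = 3.050 V.
Then the unloaded second divider: V_B = V_A × R4/(R3+R4) = 3.050 × 0.1429 = 0.4358 V.

V_B ≈ 0.436 V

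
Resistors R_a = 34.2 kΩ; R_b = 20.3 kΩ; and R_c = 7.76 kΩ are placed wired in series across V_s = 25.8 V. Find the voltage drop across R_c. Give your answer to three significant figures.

V ≈ 3.22 V

ΣR = 34.2 + 20.3 + 7.76 = 62.26 kΩ.
By the voltage-divider rule, V = 25.8 × 7.760/62.26 = 3.216 V.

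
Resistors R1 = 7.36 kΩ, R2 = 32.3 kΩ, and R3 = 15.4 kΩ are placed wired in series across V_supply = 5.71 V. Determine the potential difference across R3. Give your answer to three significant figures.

ΣR = 7.36 + 32.3 + 15.4 = 55.06 kΩ.
By the voltage-divider rule, V = 5.71 × 15.40/55.06 = 1.597 V.

V ≈ 1.60 V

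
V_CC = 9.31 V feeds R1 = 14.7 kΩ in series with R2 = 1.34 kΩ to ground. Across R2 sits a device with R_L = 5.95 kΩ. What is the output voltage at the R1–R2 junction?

First combine the lower leg with the load: R2 ‖ R_L = 1.094 kΩ.
Now apply the divider: V_out = 9.31 × 0.06925 = 0.6447 V.
(Unloaded it would be 0.778 V; the load pulls it down.)

V_out ≈ 0.645 V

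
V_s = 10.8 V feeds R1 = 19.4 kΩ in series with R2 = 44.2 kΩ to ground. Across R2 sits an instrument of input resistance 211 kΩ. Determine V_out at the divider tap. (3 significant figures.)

The load sits in parallel with R2, giving an effective lower resistance R2' = R2·R_L/(R2+R_L) = 36.54 kΩ.
Voltage divider with the loaded lower leg: V_out = 10.8 × 36.54/(19.4 + 36.54) = 10.8 × 0.6532 = 7.055 V.

V_out ≈ 7.05 V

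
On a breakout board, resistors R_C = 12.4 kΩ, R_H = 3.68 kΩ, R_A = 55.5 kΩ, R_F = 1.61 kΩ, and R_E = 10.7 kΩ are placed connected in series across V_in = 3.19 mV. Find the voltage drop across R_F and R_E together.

V ≈ 0.468 mV

ΣR = 12.4 + 3.68 + 55.5 + 1.61 + 10.7 = 83.89 kΩ.
R_{R_F..R_E} = 1.61 + 10.7 = 12.31 kΩ.
Voltage divider: V = V_in · (12.31 / 83.89) = 3.19 × 0.1467 = 0.4681 mV.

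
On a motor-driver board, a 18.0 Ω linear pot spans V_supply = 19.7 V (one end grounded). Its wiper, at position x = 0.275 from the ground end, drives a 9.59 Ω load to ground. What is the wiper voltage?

V_out ≈ 3.94 V

The pot divides into 13.05 Ω above the wiper and 4.950 Ω below.
(x·R_p) ‖ R_L = 3.265 Ω.
V_out = 19.7 × 3.265/(13.05 + 3.265) = 3.942 V.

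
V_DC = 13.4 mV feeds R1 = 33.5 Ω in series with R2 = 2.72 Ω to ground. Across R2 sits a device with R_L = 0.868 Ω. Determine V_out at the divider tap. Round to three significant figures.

The load sits in parallel with R2, giving an effective lower resistance R2' = R2·R_L/(R2+R_L) = 0.6580 Ω.
Then V_out = V_DC · R2'/(R1 + R2') = 13.4 × 0.6580/34.16 = 0.2581 mV.
(Unloaded it would be 1.01 mV; the load pulls it down.)

V_out ≈ 0.258 mV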